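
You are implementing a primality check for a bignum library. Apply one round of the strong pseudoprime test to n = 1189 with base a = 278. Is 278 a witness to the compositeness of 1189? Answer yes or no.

n − 1 = 1188 = 2^2 · 297, so s = 2 and d = 297.
x_0 = 278^297 mod 1189 = 278.
x_0 is neither 1 nor 1188, so continue squaring.
x_1 = 278^2 mod 1189 = 1188.
x_1 ≡ −1, so 278 is not a witness.

no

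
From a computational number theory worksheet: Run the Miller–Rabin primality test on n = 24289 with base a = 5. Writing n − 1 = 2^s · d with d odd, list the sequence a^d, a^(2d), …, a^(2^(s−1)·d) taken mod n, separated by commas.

13359, 11598, 1122, 20145, 413

n − 1 = 24288 = 2^5 · 759, so s = 5 and d = 759.
x_0 = 5^759 mod 24289 = 13359.
x_1 = 13359^2 mod 24289 = 11598.
x_2 = 11598^2 mod 24289 = 1122.
x_3 = 1122^2 mod 24289 = 20145.
x_4 = 20145^2 mod 24289 = 413.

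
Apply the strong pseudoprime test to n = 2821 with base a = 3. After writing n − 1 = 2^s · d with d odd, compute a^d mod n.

1301

n − 1 = 2820 = 2^2 · 705, so s = 2 and d = 705.
3^705 mod 2821 = 1301.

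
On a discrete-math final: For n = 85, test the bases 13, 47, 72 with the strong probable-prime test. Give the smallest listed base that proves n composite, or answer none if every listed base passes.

none

n − 1 = 84 = 2^2 · 21, so s = 2 and d = 21.
Base 13: x_0 = 13^21 mod 85 = 13. x_0 is neither 1 nor 84, so continue squaring. x_1 = 13^2 mod 85 = 84. x_1 ≡ −1, so 13 is not a witness.
Base 47: x_0 = 47^21 mod 85 = 47. x_0 is neither 1 nor 84, so continue squaring. x_1 = 47^2 mod 85 = 84. x_1 ≡ −1, so 47 is not a witness.
Base 72: x_0 = 72^21 mod 85 = 72. x_0 is neither 1 nor 84, so continue squaring. x_1 = 72^2 mod 85 = 84. x_1 ≡ −1, so 72 is not a witness.
No listed base is a witness for 85.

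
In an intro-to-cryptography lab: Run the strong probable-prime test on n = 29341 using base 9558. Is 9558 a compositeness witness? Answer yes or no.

n − 1 = 29340 = 2^2 · 7335, so s = 2 and d = 7335.
x_0 = 9558^7335 mod 29341 = 1.
x_0 = 1, so 9558 is not a witness.

no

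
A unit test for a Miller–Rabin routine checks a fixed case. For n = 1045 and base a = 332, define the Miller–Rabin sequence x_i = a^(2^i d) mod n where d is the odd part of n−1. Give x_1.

609

n − 1 = 1044 = 2^2 · 261, so s = 2 and d = 261.
x_0 = 332^261 mod 1045 = 552.
x_1 = 552^2 mod 1045 = 609.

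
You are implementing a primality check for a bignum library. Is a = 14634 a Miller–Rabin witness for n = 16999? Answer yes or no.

n − 1 = 16998 = 2^1 · 8499, so s = 1 and d = 8499.
x_0 = 14634^8499 mod 16999 = 11594.
x_0 ∉ {1, 16998} and s = 1, so 14634 is a Miller–Rabin witness and 16999 is composite.

yes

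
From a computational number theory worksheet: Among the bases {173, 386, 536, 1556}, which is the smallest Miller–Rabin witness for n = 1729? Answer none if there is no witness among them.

n − 1 = 1728 = 2^6 · 27, so s = 6 and d = 27.
Base 173: x_0 = 173^27 mod 1729 = 1728. x_0 = 1728 ≡ −1, so 173 is not a witness.
Base 386: x_0 = 386^27 mod 1729 = 1. x_0 = 1, so 386 is not a witness.
Base 536: x_0 = 536^27 mod 1729 = 1. x_0 = 1, so 536 is not a witness.
Base 1556: x_0 = 1556^27 mod 1729 = 1. x_0 = 1, so 1556 is not a witness.
No listed base is a witness for 1729.

none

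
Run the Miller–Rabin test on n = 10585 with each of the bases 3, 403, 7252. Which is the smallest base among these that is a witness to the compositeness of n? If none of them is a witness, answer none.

n − 1 = 10584 = 2^3 · 1323, so s = 3 and d = 1323.
Base 3: x_0 = 3^1323 mod 10585 = 8422. x_0 is neither 1 nor 10584, so continue squaring. x_1 = 8422^2 mod 10585 = 10584. x_1 ≡ −1, so 3 is not a witness.
Base 403: x_0 = 403^1323 mod 10585 = 9152. x_0 is neither 1 nor 10584, so continue squaring. x_1 = 9152^2 mod 10585 = 10584. x_1 ≡ −1, so 403 is not a witness.
Base 7252: x_0 = 7252^1323 mod 10585 = 1433. x_0 is neither 1 nor 10584, so continue squaring. x_1 = 1433^2 mod 10585 = 10584. x_1 ≡ −1, so 7252 is not a witness.
No listed base is a witness for 10585.

none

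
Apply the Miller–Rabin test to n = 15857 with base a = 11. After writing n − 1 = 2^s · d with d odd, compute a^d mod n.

n − 1 = 15856 = 2^4 · 991, so s = 4 and d = 991.
Repeated squaring mod 15857: 11^1 ≡ 11, 11^2 ≡ 121, 11^4 ≡ 14641, 11^8 ≡ 3955, 11^16 ≡ 7023, 11^32 ≡ 7259, 11^64 ≡ 270, 11^128 ≡ 9472, 11^256 ≡ 15735, 11^512 ≡ 14884.
991 = 512 + 256 + 128 + 64 + 16 + 8 + 4 + 2 + 1, so 11^991 ≡ 14884·15735·9472·270·7023·3955·14641·121·11 ≡ 5924 (mod 15857).

5924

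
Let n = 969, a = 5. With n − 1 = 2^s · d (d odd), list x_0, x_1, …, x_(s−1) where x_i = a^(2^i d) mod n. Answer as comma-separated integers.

131, 688, 472

n − 1 = 968 = 2^3 · 121, so s = 3 and d = 121.
x_0 = 5^121 mod 969 = 131.
x_1 = 131^2 mod 969 = 688.
x_2 = 688^2 mod 969 = 472.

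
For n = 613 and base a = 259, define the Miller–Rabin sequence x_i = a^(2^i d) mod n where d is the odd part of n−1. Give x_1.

1

n − 1 = 612 = 2^2 · 153, so s = 2 and d = 153.
Repeated squaring mod 613: 259^1 ≡ 259, 259^2 ≡ 264, 259^4 ≡ 427, 259^8 ≡ 268, 259^16 ≡ 103, 259^32 ≡ 188, 259^64 ≡ 403, 259^128 ≡ 577.
153 = 128 + 16 + 8 + 1, so 259^153 ≡ 577·103·268·259 ≡ 1 (mod 613).
x_0 = 1.
x_1 = 1^2 mod 613 = 1.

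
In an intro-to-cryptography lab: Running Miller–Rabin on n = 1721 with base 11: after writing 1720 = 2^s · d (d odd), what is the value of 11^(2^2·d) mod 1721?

1

n − 1 = 1720 = 2^3 · 215, so s = 3 and d = 215.
Repeated squaring mod 1721: 11^1 ≡ 11, 11^2 ≡ 121, 11^4 ≡ 873, 11^8 ≡ 1447, 11^16 ≡ 1073, 11^32 ≡ 1701, 11^64 ≡ 400, 11^128 ≡ 1668.
215 = 128 + 64 + 16 + 4 + 2 + 1, so 11^215 ≡ 1668·400·1073·873·121·11 ≡ 1248 (mod 1721).
x_0 = 1248.
x_1 = 1248^2 mod 1721 = 1720.
x_2 = 1720^2 mod 1721 = 1.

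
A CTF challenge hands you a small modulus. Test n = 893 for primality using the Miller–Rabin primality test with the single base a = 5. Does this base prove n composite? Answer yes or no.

n − 1 = 892 = 2^2 · 223, so s = 2 and d = 223.
x_0 = 5^223 mod 893 = 453.
x_0 is neither 1 nor 892, so continue squaring.
x_1 = 453^2 mod 893 = 712.
Reached i = s−1 = 1 without hitting −1: 5 is a Miller–Rabin witness and 893 is composite.

yes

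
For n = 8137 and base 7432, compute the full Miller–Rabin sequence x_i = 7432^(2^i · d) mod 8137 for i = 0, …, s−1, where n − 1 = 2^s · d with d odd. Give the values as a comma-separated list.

n − 1 = 8136 = 2^3 · 1017, so s = 3 and d = 1017.
x_0 = 7432^1017 mod 8137 = 6931.
x_1 = 6931^2 mod 8137 = 6050.
x_2 = 6050^2 mod 8137 = 2274.

6931, 6050, 2274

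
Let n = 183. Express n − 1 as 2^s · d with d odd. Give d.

91

Halving: 182 → 91; 91 is odd.
So 182 = 2^1 · 91.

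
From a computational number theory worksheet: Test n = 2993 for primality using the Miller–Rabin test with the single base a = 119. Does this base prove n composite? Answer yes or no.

yes

n − 1 = 2992 = 2^4 · 187, so s = 4 and d = 187.
By repeated squaring, 119^187 ≡ 1779 (mod 2993).
x_0 = 119^187 mod 2993 = 1779.
x_0 is neither 1 nor 2992, so continue squaring.
x_1 = 1779^2 mod 2993 = 1240.
x_2 = 1240^2 mod 2993 = 2191.
x_3 = 2191^2 mod 2993 = 2702.
Reached i = s−1 = 3 without hitting −1: 119 is a Miller–Rabin witness and 2993 is composite.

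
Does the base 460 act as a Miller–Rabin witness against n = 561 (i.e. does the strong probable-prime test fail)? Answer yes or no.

n − 1 = 560 = 2^4 · 35, so s = 4 and d = 35.
x_0 = 460^35 mod 561 = 1.
x_0 = 1, so 460 is not a witness.

no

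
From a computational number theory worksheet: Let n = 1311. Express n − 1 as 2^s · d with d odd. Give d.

655

Halving: 1310 → 655; 655 is odd.
So 1310 = 2^1 · 655.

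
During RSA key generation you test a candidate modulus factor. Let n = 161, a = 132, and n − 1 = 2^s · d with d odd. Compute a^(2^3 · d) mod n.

141

n − 1 = 160 = 2^5 · 5, so s = 5 and d = 5.
Repeated squaring mod 161: 132^1 ≡ 132, 132^2 ≡ 36, 132^4 ≡ 8.
5 = 4 + 1, so 132^5 ≡ 8·132 ≡ 90 (mod 161).
x_0 = 90.
x_1 = 90^2 mod 161 = 50.
x_2 = 50^2 mod 161 = 85.
x_3 = 85^2 mod 161 = 141.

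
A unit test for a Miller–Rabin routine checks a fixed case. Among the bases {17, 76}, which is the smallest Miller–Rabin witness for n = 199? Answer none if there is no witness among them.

n − 1 = 198 = 2^1 · 99, so s = 1 and d = 99.
Base 17: x_0 = 17^99 mod 199 = 198. x_0 = 198 ≡ −1, so 17 is not a witness.
Base 76: x_0 = 76^99 mod 199 = 198. x_0 = 198 ≡ −1, so 76 is not a witness.
No listed base is a witness for 199.

none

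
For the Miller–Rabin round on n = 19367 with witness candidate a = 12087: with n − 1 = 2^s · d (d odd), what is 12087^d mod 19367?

n − 1 = 19366 = 2^1 · 9683, so s = 1 and d = 9683.
By repeated squaring, 12087^9683 ≡ 1985 (mod 19367).

1985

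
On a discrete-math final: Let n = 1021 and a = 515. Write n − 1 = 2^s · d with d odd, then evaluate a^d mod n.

647

n − 1 = 1020 = 2^2 · 255, so s = 2 and d = 255.
515^255 mod 1021 = 647.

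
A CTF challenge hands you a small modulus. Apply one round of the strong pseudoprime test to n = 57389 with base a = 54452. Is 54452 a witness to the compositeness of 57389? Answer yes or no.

n − 1 = 57388 = 2^2 · 14347, so s = 2 and d = 14347.
x_0 = 54452^14347 mod 57389 = 57388.
x_0 = 57388 ≡ −1, so 54452 is not a witness.

no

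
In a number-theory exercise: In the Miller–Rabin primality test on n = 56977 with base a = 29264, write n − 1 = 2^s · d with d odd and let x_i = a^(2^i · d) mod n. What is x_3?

53708

n − 1 = 56976 = 2^4 · 3561, so s = 4 and d = 3561.
x_0 = 29264^3561 mod 56977 = 43804.
x_1 = 43804^2 mod 56977 = 32964.
x_2 = 32964^2 mod 56977 = 16929.
x_3 = 16929^2 mod 56977 = 53708.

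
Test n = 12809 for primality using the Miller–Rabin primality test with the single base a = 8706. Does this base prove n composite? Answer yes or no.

n − 1 = 12808 = 2^3 · 1601, so s = 3 and d = 1601.
x_0 = 8706^1601 mod 12809 = 5965.
x_0 is neither 1 nor 12808, so continue squaring.
x_1 = 5965^2 mod 12809 = 10632.
x_2 = 10632^2 mod 12809 = 12808.
x_2 ≡ −1, so 8706 is not a witness.

no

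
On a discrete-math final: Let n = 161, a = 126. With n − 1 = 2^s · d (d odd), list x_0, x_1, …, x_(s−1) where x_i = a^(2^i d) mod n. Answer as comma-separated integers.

28, 140, 119, 154, 49

n − 1 = 160 = 2^5 · 5, so s = 5 and d = 5.
x_0 = 126^5 mod 161 = 28.
x_1 = 28^2 mod 161 = 140.
x_2 = 140^2 mod 161 = 119.
x_3 = 119^2 mod 161 = 154.
x_4 = 154^2 mod 161 = 49.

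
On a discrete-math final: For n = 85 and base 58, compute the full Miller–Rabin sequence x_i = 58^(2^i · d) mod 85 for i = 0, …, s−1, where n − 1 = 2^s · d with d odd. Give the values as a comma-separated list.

28, 19

n − 1 = 84 = 2^2 · 21, so s = 2 and d = 21.
x_0 = 58^21 mod 85 = 28.
x_1 = 28^2 mod 85 = 19.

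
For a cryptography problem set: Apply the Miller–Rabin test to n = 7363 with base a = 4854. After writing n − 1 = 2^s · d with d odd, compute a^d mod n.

4515

n − 1 = 7362 = 2^1 · 3681, so s = 1 and d = 3681.
4854^3681 mod 7363 = 4515.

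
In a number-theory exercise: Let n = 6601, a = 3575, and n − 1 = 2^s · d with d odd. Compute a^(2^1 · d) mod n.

4509

n − 1 = 6600 = 2^3 · 825, so s = 3 and d = 825.
Repeated squaring mod 6601: 3575^1 ≡ 3575, 3575^2 ≡ 1089, 3575^4 ≡ 4342, 3575^8 ≡ 508, 3575^16 ≡ 625, 3575^32 ≡ 1166, 3575^64 ≡ 6351, 3575^128 ≡ 3091, 3575^256 ≡ 2634, 3575^512 ≡ 305.
825 = 512 + 256 + 32 + 16 + 8 + 1, so 3575^825 ≡ 305·2634·1166·625·508·3575 ≡ 3863 (mod 6601).
x_0 = 3863.
x_1 = 3863^2 mod 6601 = 4509.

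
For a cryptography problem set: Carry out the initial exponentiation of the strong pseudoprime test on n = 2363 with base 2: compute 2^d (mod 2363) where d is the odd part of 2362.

n − 1 = 2362 = 2^1 · 1181, so s = 1 and d = 1181.
2^1181 mod 2363 = 1273.

1273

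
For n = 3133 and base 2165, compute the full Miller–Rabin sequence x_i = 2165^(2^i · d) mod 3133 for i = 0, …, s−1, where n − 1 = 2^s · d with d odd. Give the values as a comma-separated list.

1864, 3132

n − 1 = 3132 = 2^2 · 783, so s = 2 and d = 783.
x_0 = 2165^783 mod 3133 = 1864.
x_1 = 1864^2 mod 3133 = 3132.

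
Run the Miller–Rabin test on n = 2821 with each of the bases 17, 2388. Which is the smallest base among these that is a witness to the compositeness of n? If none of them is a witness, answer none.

none

n − 1 = 2820 = 2^2 · 705, so s = 2 and d = 705.
Base 17: x_0 = 17^705 mod 2821 = 2820. x_0 = 2820 ≡ −1, so 17 is not a witness.
Base 2388: x_0 = 2388^705 mod 2821 = 1. x_0 = 1, so 2388 is not a witness.
No listed base is a witness for 2821.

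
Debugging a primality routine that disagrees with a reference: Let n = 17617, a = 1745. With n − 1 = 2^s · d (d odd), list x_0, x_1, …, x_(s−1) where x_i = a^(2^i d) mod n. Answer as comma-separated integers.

n − 1 = 17616 = 2^4 · 1101, so s = 4 and d = 1101.
x_0 = 1745^1101 mod 17617 = 3567.
x_1 = 3567^2 mod 17617 = 4015.
x_2 = 4015^2 mod 17617 = 670.
x_3 = 670^2 mod 17617 = 8475.

3567, 4015, 670, 8475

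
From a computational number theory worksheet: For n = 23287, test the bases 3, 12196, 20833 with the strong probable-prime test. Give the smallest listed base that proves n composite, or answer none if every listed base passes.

n − 1 = 23286 = 2^1 · 11643, so s = 1 and d = 11643.
Base 3: x_0 = 3^11643 mod 23287 = 12072. x_0 ∉ {1, 23286} and s = 1, so 3 is a Miller–Rabin witness and 23287 is composite.
Base 12196: x_0 = 12196^11643 mod 23287 = 5737. x_0 ∉ {1, 23286} and s = 1, so 12196 is a Miller–Rabin witness and 23287 is composite.
Base 20833: x_0 = 20833^11643 mod 23287 = 4058. x_0 ∉ {1, 23286} and s = 1, so 20833 is a Miller–Rabin witness and 23287 is composite.
The smallest witness among the given bases is 3.

3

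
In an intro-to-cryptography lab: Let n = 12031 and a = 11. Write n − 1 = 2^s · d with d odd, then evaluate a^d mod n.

n − 1 = 12030 = 2^1 · 6015, so s = 1 and d = 6015.
11^6015 mod 12031 = 9809.

9809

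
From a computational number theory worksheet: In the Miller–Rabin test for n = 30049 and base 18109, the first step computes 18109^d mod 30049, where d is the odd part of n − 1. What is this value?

n − 1 = 30048 = 2^5 · 939, so s = 5 and d = 939.
18109^939 mod 30049 = 15124.

15124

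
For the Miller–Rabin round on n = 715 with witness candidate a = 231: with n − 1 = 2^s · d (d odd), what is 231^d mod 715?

506

n − 1 = 714 = 2^1 · 357, so s = 1 and d = 357.
231^357 mod 715 = 506.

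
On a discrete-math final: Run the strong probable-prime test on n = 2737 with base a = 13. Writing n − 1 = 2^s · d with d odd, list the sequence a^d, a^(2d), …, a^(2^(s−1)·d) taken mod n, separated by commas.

n − 1 = 2736 = 2^4 · 171, so s = 4 and d = 171.
x_0 = 13^171 mod 2737 = 650.
x_1 = 650^2 mod 2737 = 1002.
x_2 = 1002^2 mod 2737 = 2262.
x_3 = 2262^2 mod 2737 = 1191.

650, 1002, 2262, 1191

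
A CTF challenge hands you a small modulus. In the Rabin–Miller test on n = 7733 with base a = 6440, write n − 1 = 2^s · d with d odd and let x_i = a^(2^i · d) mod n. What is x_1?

7430

n − 1 = 7732 = 2^2 · 1933, so s = 2 and d = 1933.
Repeated squaring mod 7733: 6440^1 ≡ 6440, 6440^2 ≡ 1521, 6440^4 ≡ 1274, 6440^8 ≡ 6879, 6440^16 ≡ 2414, 6440^32 ≡ 4447, 6440^64 ≡ 2528, 6440^128 ≡ 3326, 6440^256 ≡ 4086, 6440^512 ≡ 7582, 6440^1024 ≡ 7335.
1933 = 1024 + 512 + 256 + 128 + 8 + 4 + 1, so 6440^1933 ≡ 7335·7582·4086·3326·6879·1274·6440 ≡ 1500 (mod 7733).
x_0 = 1500.
x_1 = 1500^2 mod 7733 = 7430.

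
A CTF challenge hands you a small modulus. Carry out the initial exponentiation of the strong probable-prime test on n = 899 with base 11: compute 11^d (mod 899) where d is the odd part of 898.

n − 1 = 898 = 2^1 · 449, so s = 1 and d = 449.
Repeated squaring mod 899: 11^1 ≡ 11, 11^2 ≡ 121, 11^4 ≡ 257, 11^8 ≡ 422, 11^16 ≡ 82, 11^32 ≡ 431, 11^64 ≡ 567, 11^128 ≡ 546, 11^256 ≡ 547.
449 = 256 + 128 + 64 + 1, so 11^449 ≡ 547·546·567·11 ≡ 823 (mod 899).

823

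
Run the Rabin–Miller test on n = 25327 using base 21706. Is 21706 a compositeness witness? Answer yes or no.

no

n − 1 = 25326 = 2^1 · 12663, so s = 1 and d = 12663.
By repeated squaring, 21706^12663 ≡ 25326 (mod 25327).
x_0 = 21706^12663 mod 25327 = 25326.
x_0 = 25326 ≡ −1, so 21706 is not a witness.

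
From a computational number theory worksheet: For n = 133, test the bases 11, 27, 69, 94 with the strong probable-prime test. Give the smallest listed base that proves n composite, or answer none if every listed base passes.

none

n − 1 = 132 = 2^2 · 33, so s = 2 and d = 33.
Base 11: x_0 = 11^33 mod 133 = 1. x_0 = 1, so 11 is not a witness.
Base 27: x_0 = 27^33 mod 133 = 132. x_0 = 132 ≡ −1, so 27 is not a witness.
Base 69: x_0 = 69^33 mod 133 = 132. x_0 = 132 ≡ −1, so 69 is not a witness.
Base 94: x_0 = 94^33 mod 133 = 132. x_0 = 132 ≡ −1, so 94 is not a witness.
No listed base is a witness for 133.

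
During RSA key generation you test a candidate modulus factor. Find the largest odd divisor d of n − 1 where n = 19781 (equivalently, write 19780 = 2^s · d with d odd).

Halving: 19780 → 9890 → 4945; 4945 is odd.
So 19780 = 2^2 · 4945.

4945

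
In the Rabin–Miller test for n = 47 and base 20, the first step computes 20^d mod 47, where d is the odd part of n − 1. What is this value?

n − 1 = 46 = 2^1 · 23, so s = 1 and d = 23.
20^23 mod 47 = 46.

46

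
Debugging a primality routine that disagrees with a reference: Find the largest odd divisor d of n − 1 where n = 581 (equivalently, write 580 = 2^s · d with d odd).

145

Halving: 580 → 290 → 145; 145 is odd.
So 580 = 2^2 · 145.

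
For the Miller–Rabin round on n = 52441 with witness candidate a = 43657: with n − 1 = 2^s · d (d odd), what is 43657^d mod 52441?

38242

n − 1 = 52440 = 2^3 · 6555, so s = 3 and d = 6555.
By repeated squaring, 43657^6555 ≡ 38242 (mod 52441).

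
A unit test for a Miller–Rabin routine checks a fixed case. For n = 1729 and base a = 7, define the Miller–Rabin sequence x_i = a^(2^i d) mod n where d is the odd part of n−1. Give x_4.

n − 1 = 1728 = 2^6 · 27, so s = 6 and d = 27.
Repeated squaring mod 1729: 7^1 ≡ 7, 7^2 ≡ 49, 7^4 ≡ 672, 7^8 ≡ 315, 7^16 ≡ 672.
27 = 16 + 8 + 2 + 1, so 7^27 ≡ 672·315·49·7 ≡ 343 (mod 1729).
x_0 = 343.
x_1 = 343^2 mod 1729 = 77.
x_2 = 77^2 mod 1729 = 742.
x_3 = 742^2 mod 1729 = 742.
x_4 = 742^2 mod 1729 = 742.

742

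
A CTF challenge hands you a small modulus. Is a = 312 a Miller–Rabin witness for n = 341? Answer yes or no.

no

n − 1 = 340 = 2^2 · 85, so s = 2 and d = 85.
x_0 = 312^85 mod 341 = 1.
x_0 = 1, so 312 is not a witness.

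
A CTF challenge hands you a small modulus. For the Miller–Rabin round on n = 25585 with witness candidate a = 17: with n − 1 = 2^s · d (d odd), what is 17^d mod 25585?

n − 1 = 25584 = 2^4 · 1599, so s = 4 and d = 1599.
Repeated squaring mod 25585: 17^1 ≡ 17, 17^2 ≡ 289, 17^4 ≡ 6766, 17^8 ≡ 7191, 17^16 ≡ 3196, 17^32 ≡ 6001, 17^64 ≡ 13906, 17^128 ≡ 5406, 17^256 ≡ 6766, 17^512 ≡ 7191, 17^1024 ≡ 3196.
1599 = 1024 + 512 + 32 + 16 + 8 + 4 + 2 + 1, so 17^1599 ≡ 3196·7191·6001·3196·7191·6766·289·17 ≡ 4913 (mod 25585).

4913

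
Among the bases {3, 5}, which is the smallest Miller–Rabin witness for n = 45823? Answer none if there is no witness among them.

none

n − 1 = 45822 = 2^1 · 22911, so s = 1 and d = 22911.
Base 3: x_0 = 3^22911 mod 45823 = 45822. x_0 = 45822 ≡ −1, so 3 is not a witness.
Base 5: x_0 = 5^22911 mod 45823 = 45822. x_0 = 45822 ≡ −1, so 5 is not a witness.
No listed base is a witness for 45823.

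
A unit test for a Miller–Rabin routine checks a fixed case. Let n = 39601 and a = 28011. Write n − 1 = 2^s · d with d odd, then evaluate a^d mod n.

n − 1 = 39600 = 2^4 · 2475, so s = 4 and d = 2475.
28011^2475 mod 39601 = 34428.

34428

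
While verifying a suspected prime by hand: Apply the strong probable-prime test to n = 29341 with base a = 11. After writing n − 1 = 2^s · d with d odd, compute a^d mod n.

1331

n − 1 = 29340 = 2^2 · 7335, so s = 2 and d = 7335.
11^7335 mod 29341 = 1331.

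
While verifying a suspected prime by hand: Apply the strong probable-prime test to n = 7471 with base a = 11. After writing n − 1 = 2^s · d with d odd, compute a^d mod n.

3967

n − 1 = 7470 = 2^1 · 3735, so s = 1 and d = 3735.
11^3735 mod 7471 = 3967.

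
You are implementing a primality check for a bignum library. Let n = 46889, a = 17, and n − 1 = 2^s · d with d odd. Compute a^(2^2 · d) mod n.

46888

n − 1 = 46888 = 2^3 · 5861, so s = 3 and d = 5861.
Repeated squaring mod 46889: 17^1 ≡ 17, 17^2 ≡ 289, 17^4 ≡ 36632, 17^8 ≡ 34022, 17^16 ≡ 41519, 17^32 ≡ 165, 17^64 ≡ 27225, 17^128 ≡ 26202, 17^256 ≡ 42955, 17^512 ≡ 2986, 17^1024 ≡ 7286, 17^2048 ≡ 7448, 17^4096 ≡ 3017.
5861 = 4096 + 1024 + 512 + 128 + 64 + 32 + 4 + 1, so 17^5861 ≡ 3017·7286·2986·26202·27225·165·36632·17 ≡ 17578 (mod 46889).
x_0 = 17578.
x_1 = 17578^2 mod 46889 = 34463.
x_2 = 34463^2 mod 46889 = 46888.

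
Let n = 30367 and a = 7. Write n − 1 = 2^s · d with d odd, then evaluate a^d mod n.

n − 1 = 30366 = 2^1 · 15183, so s = 1 and d = 15183.
Repeated squaring mod 30367: 7^1 ≡ 7, 7^2 ≡ 49, 7^4 ≡ 2401, 7^8 ≡ 25438, 7^16 ≡ 1441, 7^32 ≡ 11525, 7^64 ≡ 367, 7^128 ≡ 13221, 7^256 ≡ 2389, 7^512 ≡ 28692, 7^1024 ≡ 11861, 7^2048 ≡ 23377, 7^4096 ≡ 29964, 7^8192 ≡ 10574.
15183 = 8192 + 4096 + 2048 + 512 + 256 + 64 + 8 + 4 + 2 + 1, so 7^15183 ≡ 10574·29964·23377·28692·2389·367·25438·2401·49·7 ≡ 30366 (mod 30367).

30366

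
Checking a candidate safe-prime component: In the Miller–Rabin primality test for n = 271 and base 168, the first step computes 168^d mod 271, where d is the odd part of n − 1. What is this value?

n − 1 = 270 = 2^1 · 135, so s = 1 and d = 135.
168^135 mod 271 = 270.

270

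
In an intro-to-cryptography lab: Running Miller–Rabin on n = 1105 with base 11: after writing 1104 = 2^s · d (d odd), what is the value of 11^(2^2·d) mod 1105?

n − 1 = 1104 = 2^4 · 69, so s = 4 and d = 69.
x_0 = 11^69 mod 1105 = 996.
x_1 = 996^2 mod 1105 = 831.
x_2 = 831^2 mod 1105 = 1041.

1041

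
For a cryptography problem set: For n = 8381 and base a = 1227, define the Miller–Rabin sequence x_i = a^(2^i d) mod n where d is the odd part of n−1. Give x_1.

7431

n − 1 = 8380 = 2^2 · 2095, so s = 2 and d = 2095.
x_0 = 1227^2095 mod 8381 = 6908.
x_1 = 6908^2 mod 8381 = 7431.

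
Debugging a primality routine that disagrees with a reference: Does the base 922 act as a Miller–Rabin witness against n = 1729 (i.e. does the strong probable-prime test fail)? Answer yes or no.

no

n − 1 = 1728 = 2^6 · 27, so s = 6 and d = 27.
Repeated squaring mod 1729: 922^1 ≡ 922, 922^2 ≡ 1145, 922^4 ≡ 443, 922^8 ≡ 872, 922^16 ≡ 1353.
27 = 16 + 8 + 2 + 1, so 922^27 ≡ 1353·872·1145·922 ≡ 1728 (mod 1729).
x_0 = 922^27 mod 1729 = 1728.
x_0 = 1728 ≡ −1, so 922 is not a witness.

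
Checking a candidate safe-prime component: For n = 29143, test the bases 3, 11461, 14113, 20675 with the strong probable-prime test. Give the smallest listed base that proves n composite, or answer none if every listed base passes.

n − 1 = 29142 = 2^1 · 14571, so s = 1 and d = 14571.
Base 3: x_0 = 3^14571 mod 29143 = 3061. x_0 ∉ {1, 29142} and s = 1, so 3 is a Miller–Rabin witness and 29143 is composite.
Base 11461: x_0 = 11461^14571 mod 29143 = 20471. x_0 ∉ {1, 29142} and s = 1, so 11461 is a Miller–Rabin witness and 29143 is composite.
Base 14113: x_0 = 14113^14571 mod 29143 = 9415. x_0 ∉ {1, 29142} and s = 1, so 14113 is a Miller–Rabin witness and 29143 is composite.
Base 20675: x_0 = 20675^14571 mod 29143 = 4204. x_0 ∉ {1, 29142} and s = 1, so 20675 is a Miller–Rabin witness and 29143 is composite.
The smallest witness among the given bases is 3.

3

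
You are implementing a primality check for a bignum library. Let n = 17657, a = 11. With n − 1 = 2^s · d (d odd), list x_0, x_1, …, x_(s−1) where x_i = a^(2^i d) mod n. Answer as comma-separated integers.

17098, 12312, 17656

n − 1 = 17656 = 2^3 · 2207, so s = 3 and d = 2207.
x_0 = 11^2207 mod 17657 = 17098.
x_1 = 17098^2 mod 17657 = 12312.
x_2 = 12312^2 mod 17657 = 17656.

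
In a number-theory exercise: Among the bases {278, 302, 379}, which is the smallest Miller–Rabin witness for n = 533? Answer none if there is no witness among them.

302

n − 1 = 532 = 2^2 · 133, so s = 2 and d = 133.
Base 278: x_0 = 278^133 mod 533 = 278. x_0 is neither 1 nor 532, so continue squaring. x_1 = 278^2 mod 533 = 532. x_1 ≡ −1, so 278 is not a witness.
Base 302: x_0 = 302^133 mod 533 = 211. x_0 is neither 1 nor 532, so continue squaring. x_1 = 211^2 mod 533 = 282. Reached i = s−1 = 1 without hitting −1: 302 is a Miller–Rabin witness and 533 is composite.
Base 379: x_0 = 379^133 mod 533 = 262. x_0 is neither 1 nor 532, so continue squaring. x_1 = 262^2 mod 533 = 420. Reached i = s−1 = 1 without hitting −1: 379 is a Miller–Rabin witness and 533 is composite.
The smallest witness among the given bases is 302.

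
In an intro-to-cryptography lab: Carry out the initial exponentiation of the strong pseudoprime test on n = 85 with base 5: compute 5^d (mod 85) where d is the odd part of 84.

65

n − 1 = 84 = 2^2 · 21, so s = 2 and d = 21.
By repeated squaring, 5^21 ≡ 65 (mod 85).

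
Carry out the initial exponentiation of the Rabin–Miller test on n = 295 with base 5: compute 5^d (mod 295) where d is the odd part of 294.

n − 1 = 294 = 2^1 · 147, so s = 1 and d = 147.
5^147 mod 295 = 25.

25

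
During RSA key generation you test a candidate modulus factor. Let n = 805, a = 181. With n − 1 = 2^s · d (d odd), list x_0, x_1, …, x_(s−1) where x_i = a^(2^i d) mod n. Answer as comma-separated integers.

111, 246

n − 1 = 804 = 2^2 · 201, so s = 2 and d = 201.
x_0 = 181^201 mod 805 = 111.
x_1 = 111^2 mod 805 = 246.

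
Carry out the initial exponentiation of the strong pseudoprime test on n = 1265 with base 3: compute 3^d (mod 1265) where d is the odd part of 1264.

147

n − 1 = 1264 = 2^4 · 79, so s = 4 and d = 79.
Repeated squaring mod 1265: 3^1 ≡ 3, 3^2 ≡ 9, 3^4 ≡ 81, 3^8 ≡ 236, 3^16 ≡ 36, 3^32 ≡ 31, 3^64 ≡ 961.
79 = 64 + 8 + 4 + 2 + 1, so 3^79 ≡ 961·236·81·9·3 ≡ 147 (mod 1265).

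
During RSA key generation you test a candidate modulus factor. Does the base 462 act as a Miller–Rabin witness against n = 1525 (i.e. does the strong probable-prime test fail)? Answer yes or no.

yes

n − 1 = 1524 = 2^2 · 381, so s = 2 and d = 381.
x_0 = 462^381 mod 1525 = 1187.
x_0 is neither 1 nor 1524, so continue squaring.
x_1 = 1187^2 mod 1525 = 1394.
Reached i = s−1 = 1 without hitting −1: 462 is a Miller–Rabin witness and 1525 is composite.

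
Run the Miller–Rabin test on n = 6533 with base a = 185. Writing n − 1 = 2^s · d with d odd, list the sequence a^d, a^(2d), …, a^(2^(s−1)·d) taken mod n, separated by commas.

n − 1 = 6532 = 2^2 · 1633, so s = 2 and d = 1633.
x_0 = 185^1633 mod 6533 = 3571.
x_1 = 3571^2 mod 6533 = 6158.

3571, 6158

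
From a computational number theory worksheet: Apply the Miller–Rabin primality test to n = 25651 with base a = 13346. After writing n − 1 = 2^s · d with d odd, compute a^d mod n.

n − 1 = 25650 = 2^1 · 12825, so s = 1 and d = 12825.
Repeated squaring mod 25651: 13346^1 ≡ 13346, 13346^2 ≡ 20823, 13346^4 ≡ 18476, 13346^8 ≡ 24719, 13346^16 ≡ 22141, 13346^32 ≡ 7620, 13346^64 ≡ 16187, 13346^128 ≡ 19655, 13346^256 ≡ 14965, 13346^512 ≡ 17995, 13346^1024 ≡ 1801, 13346^2048 ≡ 11575, 13346^4096 ≡ 5452, 13346^8192 ≡ 20446.
12825 = 8192 + 4096 + 512 + 16 + 8 + 1, so 13346^12825 ≡ 20446·5452·17995·22141·24719·13346 ≡ 892 (mod 25651).

892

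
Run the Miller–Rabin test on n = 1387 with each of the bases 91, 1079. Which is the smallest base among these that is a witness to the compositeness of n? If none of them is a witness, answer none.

none

n − 1 = 1386 = 2^1 · 693, so s = 1 and d = 693.
Base 91: x_0 = 91^693 mod 1387 = 1386. x_0 = 1386 ≡ −1, so 91 is not a witness.
Base 1079: x_0 = 1079^693 mod 1387 = 1386. x_0 = 1386 ≡ −1, so 1079 is not a witness.
No listed base is a witness for 1387.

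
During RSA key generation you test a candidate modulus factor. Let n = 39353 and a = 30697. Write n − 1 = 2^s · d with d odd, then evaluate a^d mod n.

11068

n − 1 = 39352 = 2^3 · 4919, so s = 3 and d = 4919.
Repeated squaring mod 39353: 30697^1 ≡ 30697, 30697^2 ≡ 37577, 30697^4 ≡ 5936, 30697^8 ≡ 15161, 30697^16 ≡ 34401, 30697^32 ≡ 5385, 30697^64 ≡ 34417, 30697^128 ≡ 4589, 30697^256 ≡ 5066, 30697^512 ≡ 6200, 30697^1024 ≡ 31472, 30697^2048 ≡ 11127, 30697^4096 ≡ 5591.
4919 = 4096 + 512 + 256 + 32 + 16 + 4 + 2 + 1, so 30697^4919 ≡ 5591·6200·5066·5385·34401·5936·37577·30697 ≡ 11068 (mod 39353).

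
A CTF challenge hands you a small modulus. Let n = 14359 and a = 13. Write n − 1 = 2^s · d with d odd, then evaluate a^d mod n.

n − 1 = 14358 = 2^1 · 7179, so s = 1 and d = 7179.
13^7179 mod 14359 = 13105.

13105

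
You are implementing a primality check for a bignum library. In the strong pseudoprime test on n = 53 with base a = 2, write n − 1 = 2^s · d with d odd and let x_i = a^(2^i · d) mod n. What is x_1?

n − 1 = 52 = 2^2 · 13, so s = 2 and d = 13.
Repeated squaring mod 53: 2^1 ≡ 2, 2^2 ≡ 4, 2^4 ≡ 16, 2^8 ≡ 44.
13 = 8 + 4 + 1, so 2^13 ≡ 44·16·2 ≡ 30 (mod 53).
x_0 = 30.
x_1 = 30^2 mod 53 = 52.

52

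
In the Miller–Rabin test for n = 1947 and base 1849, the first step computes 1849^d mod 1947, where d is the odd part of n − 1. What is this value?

n − 1 = 1946 = 2^1 · 973, so s = 1 and d = 973.
1849^973 mod 1947 = 1618.

1618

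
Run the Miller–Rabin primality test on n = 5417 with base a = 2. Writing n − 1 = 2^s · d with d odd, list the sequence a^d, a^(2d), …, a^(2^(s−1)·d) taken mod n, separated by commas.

n − 1 = 5416 = 2^3 · 677, so s = 3 and d = 677.
x_0 = 2^677 mod 5417 = 5049.
x_1 = 5049^2 mod 5417 = 5416.
x_2 = 5416^2 mod 5417 = 1.

5049, 5416, 1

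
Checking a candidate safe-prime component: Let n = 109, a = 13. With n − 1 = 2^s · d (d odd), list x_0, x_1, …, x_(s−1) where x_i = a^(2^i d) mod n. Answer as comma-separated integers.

n − 1 = 108 = 2^2 · 27, so s = 2 and d = 27.
x_0 = 13^27 mod 109 = 76.
x_1 = 76^2 mod 109 = 108.

76, 108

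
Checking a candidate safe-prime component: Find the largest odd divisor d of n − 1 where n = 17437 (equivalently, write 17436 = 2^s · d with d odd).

Halving: 17436 → 8718 → 4359; 4359 is odd.
So 17436 = 2^2 · 4359.

4359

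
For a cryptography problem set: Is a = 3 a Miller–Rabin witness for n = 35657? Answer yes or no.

n − 1 = 35656 = 2^3 · 4457, so s = 3 and d = 4457.
x_0 = 3^4457 mod 35657 = 30055.
x_0 is neither 1 nor 35656, so continue squaring.
x_1 = 30055^2 mod 35657 = 4244.
x_2 = 4244^2 mod 35657 = 4751.
Reached i = s−1 = 2 without hitting −1: 3 is a Miller–Rabin witness and 35657 is composite.

yes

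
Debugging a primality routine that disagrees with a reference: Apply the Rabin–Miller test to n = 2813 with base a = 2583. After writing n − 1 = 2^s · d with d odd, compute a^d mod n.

1516

n − 1 = 2812 = 2^2 · 703, so s = 2 and d = 703.
2583^703 mod 2813 = 1516.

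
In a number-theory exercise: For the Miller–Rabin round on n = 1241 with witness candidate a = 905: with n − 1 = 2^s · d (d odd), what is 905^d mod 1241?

1135

n − 1 = 1240 = 2^3 · 155, so s = 3 and d = 155.
By repeated squaring, 905^155 ≡ 1135 (mod 1241).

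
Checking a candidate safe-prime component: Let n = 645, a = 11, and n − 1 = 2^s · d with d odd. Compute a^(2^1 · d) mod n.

n − 1 = 644 = 2^2 · 161, so s = 2 and d = 161.
x_0 = 11^161 mod 645 = 431.
x_1 = 431^2 mod 645 = 1.

1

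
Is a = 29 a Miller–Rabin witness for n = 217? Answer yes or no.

yes

n − 1 = 216 = 2^3 · 27, so s = 3 and d = 27.
x_0 = 29^27 mod 217 = 120.
x_0 is neither 1 nor 216, so continue squaring.
x_1 = 120^2 mod 217 = 78.
x_2 = 78^2 mod 217 = 8.
Reached i = s−1 = 2 without hitting −1: 29 is a Miller–Rabin witness and 217 is composite.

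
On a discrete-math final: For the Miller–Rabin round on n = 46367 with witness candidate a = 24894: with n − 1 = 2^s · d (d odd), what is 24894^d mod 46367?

n − 1 = 46366 = 2^1 · 23183, so s = 1 and d = 23183.
24894^23183 mod 46367 = 10767.

10767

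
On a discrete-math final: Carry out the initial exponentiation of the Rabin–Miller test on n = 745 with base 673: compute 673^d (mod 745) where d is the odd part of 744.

n − 1 = 744 = 2^3 · 93, so s = 3 and d = 93.
Repeated squaring mod 745: 673^1 ≡ 673, 673^2 ≡ 714, 673^4 ≡ 216, 673^8 ≡ 466, 673^16 ≡ 361, 673^32 ≡ 691, 673^64 ≡ 681.
93 = 64 + 16 + 8 + 4 + 1, so 673^93 ≡ 681·361·466·216·673 ≡ 338 (mod 745).

338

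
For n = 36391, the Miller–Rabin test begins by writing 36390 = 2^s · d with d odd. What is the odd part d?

Halving: 36390 → 18195; 18195 is odd.
So 36390 = 2^1 · 18195.

18195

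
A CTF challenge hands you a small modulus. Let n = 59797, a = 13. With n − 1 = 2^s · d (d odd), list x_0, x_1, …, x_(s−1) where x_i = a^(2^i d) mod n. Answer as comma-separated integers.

n − 1 = 59796 = 2^2 · 14949, so s = 2 and d = 14949.
x_0 = 13^14949 mod 59797 = 1.
x_1 = 1^2 mod 59797 = 1.

1, 1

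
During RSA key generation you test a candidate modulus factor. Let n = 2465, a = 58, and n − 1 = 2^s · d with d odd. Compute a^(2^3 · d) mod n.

696

n − 1 = 2464 = 2^5 · 77, so s = 5 and d = 77.
Repeated squaring mod 2465: 58^1 ≡ 58, 58^2 ≡ 899, 58^4 ≡ 2146, 58^8 ≡ 696, 58^16 ≡ 1276, 58^32 ≡ 1276, 58^64 ≡ 1276.
77 = 64 + 8 + 4 + 1, so 58^77 ≡ 1276·696·2146·58 ≡ 2233 (mod 2465).
x_0 = 2233.
x_1 = 2233^2 mod 2465 = 2059.
x_2 = 2059^2 mod 2465 = 2146.
x_3 = 2146^2 mod 2465 = 696.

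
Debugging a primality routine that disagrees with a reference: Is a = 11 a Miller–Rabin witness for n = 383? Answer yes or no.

n − 1 = 382 = 2^1 · 191, so s = 1 and d = 191.
Repeated squaring mod 383: 11^1 ≡ 11, 11^2 ≡ 121, 11^4 ≡ 87, 11^8 ≡ 292, 11^16 ≡ 238, 11^32 ≡ 343, 11^64 ≡ 68, 11^128 ≡ 28.
191 = 128 + 32 + 16 + 8 + 4 + 2 + 1, so 11^191 ≡ 28·343·238·292·87·121·11 ≡ 382 (mod 383).
x_0 = 11^191 mod 383 = 382.
x_0 = 382 ≡ −1, so 11 is not a witness.

no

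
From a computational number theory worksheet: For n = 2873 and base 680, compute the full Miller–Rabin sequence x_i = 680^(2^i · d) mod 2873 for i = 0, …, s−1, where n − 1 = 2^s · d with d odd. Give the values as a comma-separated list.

374, 1972, 1615

n − 1 = 2872 = 2^3 · 359, so s = 3 and d = 359.
x_0 = 680^359 mod 2873 = 374.
x_1 = 374^2 mod 2873 = 1972.
x_2 = 1972^2 mod 2873 = 1615.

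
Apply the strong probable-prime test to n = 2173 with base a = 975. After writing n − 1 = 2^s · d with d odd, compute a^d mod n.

n − 1 = 2172 = 2^2 · 543, so s = 2 and d = 543.
975^543 mod 2173 = 337.

337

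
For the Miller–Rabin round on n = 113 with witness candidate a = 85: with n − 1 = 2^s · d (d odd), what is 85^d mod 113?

112

n − 1 = 112 = 2^4 · 7, so s = 4 and d = 7.
85^7 mod 113 = 112.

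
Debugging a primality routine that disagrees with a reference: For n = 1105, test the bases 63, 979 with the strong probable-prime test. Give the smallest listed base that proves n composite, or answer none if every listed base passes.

n − 1 = 1104 = 2^4 · 69, so s = 4 and d = 69.
Base 63: x_0 = 63^69 mod 1105 = 853. x_0 is neither 1 nor 1104, so continue squaring. x_1 = 853^2 mod 1105 = 519. x_2 = 519^2 mod 1105 = 846. x_3 = 846^2 mod 1105 = 781. Reached i = s−1 = 3 without hitting −1: 63 is a Miller–Rabin witness and 1105 is composite.
Base 979: x_0 = 979^69 mod 1105 = 584. x_0 is neither 1 nor 1104, so continue squaring. x_1 = 584^2 mod 1105 = 716. x_2 = 716^2 mod 1105 = 1041. x_3 = 1041^2 mod 1105 = 781. Reached i = s−1 = 3 without hitting −1: 979 is a Miller–Rabin witness and 1105 is composite.
The smallest witness among the given bases is 63.

63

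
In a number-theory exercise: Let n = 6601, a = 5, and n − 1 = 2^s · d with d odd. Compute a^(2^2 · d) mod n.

n − 1 = 6600 = 2^3 · 825, so s = 3 and d = 825.
Repeated squaring mod 6601: 5^1 ≡ 5, 5^2 ≡ 25, 5^4 ≡ 625, 5^8 ≡ 1166, 5^16 ≡ 6351, 5^32 ≡ 3091, 5^64 ≡ 2634, 5^128 ≡ 305, 5^256 ≡ 611, 5^512 ≡ 3665.
825 = 512 + 256 + 32 + 16 + 8 + 1, so 5^825 ≡ 3665·611·3091·6351·1166·5 ≡ 3863 (mod 6601).
x_0 = 3863.
x_1 = 3863^2 mod 6601 = 4509.
x_2 = 4509^2 mod 6601 = 1.

1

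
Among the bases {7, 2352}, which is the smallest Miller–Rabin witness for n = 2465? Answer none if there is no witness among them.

n − 1 = 2464 = 2^5 · 77, so s = 5 and d = 77.
Base 7: x_0 = 7^77 mod 2465 = 2437. x_0 is neither 1 nor 2464, so continue squaring. x_1 = 2437^2 mod 2465 = 784. x_2 = 784^2 mod 2465 = 871. x_3 = 871^2 mod 2465 = 1886. x_4 = 1886^2 mod 2465 = 1. x_4 = 1 but x_3 ≠ ±1, a nontrivial square root of 1 — 7 is a witness and 2465 is composite.
Base 2352: x_0 = 2352^77 mod 2465 = 452. x_0 is neither 1 nor 2464, so continue squaring. x_1 = 452^2 mod 2465 = 2174. x_2 = 2174^2 mod 2465 = 871. x_3 = 871^2 mod 2465 = 1886. x_4 = 1886^2 mod 2465 = 1. x_4 = 1 but x_3 ≠ ±1, a nontrivial square root of 1 — 2352 is a witness and 2465 is composite.
The smallest witness among the given bases is 7.

7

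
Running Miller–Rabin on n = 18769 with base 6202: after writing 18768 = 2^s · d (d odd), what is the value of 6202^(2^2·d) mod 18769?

n − 1 = 18768 = 2^4 · 1173, so s = 4 and d = 1173.
x_0 = 6202^1173 mod 18769 = 12504.
x_1 = 12504^2 mod 18769 = 4246.
x_2 = 4246^2 mod 18769 = 10276.

10276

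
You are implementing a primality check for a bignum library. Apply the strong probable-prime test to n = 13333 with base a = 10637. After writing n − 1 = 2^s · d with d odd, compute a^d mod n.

200

n − 1 = 13332 = 2^2 · 3333, so s = 2 and d = 3333.
10637^3333 mod 13333 = 200.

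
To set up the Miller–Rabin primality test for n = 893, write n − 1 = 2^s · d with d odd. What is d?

Halving: 892 → 446 → 223; 223 is odd.
So 892 = 2^2 · 223.

223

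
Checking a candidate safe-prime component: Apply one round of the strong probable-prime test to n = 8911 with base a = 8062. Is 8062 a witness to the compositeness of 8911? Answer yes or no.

n − 1 = 8910 = 2^1 · 4455, so s = 1 and d = 4455.
x_0 = 8062^4455 mod 8911 = 2547.
x_0 ∉ {1, 8910} and s = 1, so 8062 is a Miller–Rabin witness and 8911 is composite.

yes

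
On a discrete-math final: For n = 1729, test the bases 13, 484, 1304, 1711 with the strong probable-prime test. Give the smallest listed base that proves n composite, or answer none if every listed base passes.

n − 1 = 1728 = 2^6 · 27, so s = 6 and d = 27.
Base 13: x_0 = 13^27 mod 1729 = 1196. x_0 is neither 1 nor 1728, so continue squaring. x_1 = 1196^2 mod 1729 = 533. x_2 = 533^2 mod 1729 = 533. x_3 = 533^2 mod 1729 = 533. x_4 = 533^2 mod 1729 = 533. x_5 = 533^2 mod 1729 = 533. Reached i = s−1 = 5 without hitting −1: 13 is a Miller–Rabin witness and 1729 is composite.
Base 484: x_0 = 484^27 mod 1729 = 1. x_0 = 1, so 484 is not a witness.
Base 1304: x_0 = 1304^27 mod 1729 = 246. x_0 is neither 1 nor 1728, so continue squaring. x_1 = 246^2 mod 1729 = 1. x_1 = 1 but x_0 ≠ ±1, a nontrivial square root of 1 — 1304 is a witness and 1729 is composite.
Base 1711: x_0 = 1711^27 mod 1729 = 1084. x_0 is neither 1 nor 1728, so continue squaring. x_1 = 1084^2 mod 1729 = 1065. x_2 = 1065^2 mod 1729 = 1. x_2 = 1 but x_1 ≠ ±1, a nontrivial square root of 1 — 1711 is a witness and 1729 is composite.
The smallest witness among the given bases is 13.

13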